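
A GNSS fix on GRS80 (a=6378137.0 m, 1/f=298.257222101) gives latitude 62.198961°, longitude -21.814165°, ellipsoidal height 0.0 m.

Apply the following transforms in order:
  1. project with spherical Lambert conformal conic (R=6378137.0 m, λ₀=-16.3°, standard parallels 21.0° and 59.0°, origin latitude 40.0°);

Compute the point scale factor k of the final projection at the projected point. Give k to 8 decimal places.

1.02488847

start: φ=62.198961°, λ=-21.814165°, h=0.000 m
→ into lcc (λ₀=-16.3°): φ=62.19896100°, λ−λ₀=-5.51416500°
scale k = 1.02488847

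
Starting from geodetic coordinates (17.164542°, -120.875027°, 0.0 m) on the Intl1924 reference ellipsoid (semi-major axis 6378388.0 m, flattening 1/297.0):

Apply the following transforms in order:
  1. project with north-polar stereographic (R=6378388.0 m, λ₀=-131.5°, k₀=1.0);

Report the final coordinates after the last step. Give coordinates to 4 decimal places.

start: φ=17.164542°, λ=-120.875027°, h=0.000 m
→ stereo (R=6378388.0, λ₀=-131.5°): E=1735234.8953, N=-9249846.4192

E=1735234.8953 m, N=-9249846.4192 m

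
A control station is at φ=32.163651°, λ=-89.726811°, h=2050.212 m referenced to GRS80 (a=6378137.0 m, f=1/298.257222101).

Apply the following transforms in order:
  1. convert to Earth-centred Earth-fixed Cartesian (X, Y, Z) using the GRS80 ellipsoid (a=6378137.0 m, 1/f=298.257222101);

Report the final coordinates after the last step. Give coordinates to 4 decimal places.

start: φ=32.163651°, λ=-89.726811°, h=2050.212 m
→ ECEF (a=6378137.000, f=1/298.257222101): X=25776.7082, Y=-5406093.9402, Z=3376898.5930

X=25776.7082 m, Y=-5406093.9402 m, Z=3376898.5930 m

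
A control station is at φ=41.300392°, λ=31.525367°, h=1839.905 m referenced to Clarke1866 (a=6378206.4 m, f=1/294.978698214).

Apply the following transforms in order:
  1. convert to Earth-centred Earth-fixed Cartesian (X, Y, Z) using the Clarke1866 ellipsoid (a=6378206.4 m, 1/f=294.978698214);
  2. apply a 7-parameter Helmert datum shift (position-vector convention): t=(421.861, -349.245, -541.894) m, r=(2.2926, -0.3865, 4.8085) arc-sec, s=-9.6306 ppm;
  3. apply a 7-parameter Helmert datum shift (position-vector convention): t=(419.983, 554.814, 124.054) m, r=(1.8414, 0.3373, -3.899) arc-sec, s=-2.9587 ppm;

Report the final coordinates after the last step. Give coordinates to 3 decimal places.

X=4092468.917 m, Y=2509991.827 m, Z=4188138.680 m

start: φ=41.300392°, λ=31.525367°, h=1839.905 m
→ ECEF (a=6378206.400, f=1/294.978698214): X=4091690.6577, Y=2509883.7622, Z=4188557.9732
→ Helmert 7p (PV): X=4092006.7543, Y=2509559.1765, Z=4188011.3045
→ Helmert 7p (PV): X=4092468.9166, Y=2509991.8272, Z=4188138.6796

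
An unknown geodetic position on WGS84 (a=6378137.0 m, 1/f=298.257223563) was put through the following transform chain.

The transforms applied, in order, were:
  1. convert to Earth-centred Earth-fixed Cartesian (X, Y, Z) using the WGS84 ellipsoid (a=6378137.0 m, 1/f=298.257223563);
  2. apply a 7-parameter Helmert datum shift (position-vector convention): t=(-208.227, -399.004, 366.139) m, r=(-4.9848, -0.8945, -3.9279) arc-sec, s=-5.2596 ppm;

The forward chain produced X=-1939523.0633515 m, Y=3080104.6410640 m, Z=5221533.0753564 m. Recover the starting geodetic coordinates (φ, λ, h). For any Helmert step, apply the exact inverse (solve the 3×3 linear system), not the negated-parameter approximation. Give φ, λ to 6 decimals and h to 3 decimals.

φ=55.298003°, λ=122.194098°, h=1138.229 m

start: X=-1939523.0634, Y=3080104.6411, Z=5221533.0754 m
→ Helmert⁻¹: X=-1939361.0528, Y=3080356.7336, Z=5221277.2511
→ geod (Bowring, a=6378137.000): φ=55.29800300°, λ=122.19409800°, h=1138.2290 m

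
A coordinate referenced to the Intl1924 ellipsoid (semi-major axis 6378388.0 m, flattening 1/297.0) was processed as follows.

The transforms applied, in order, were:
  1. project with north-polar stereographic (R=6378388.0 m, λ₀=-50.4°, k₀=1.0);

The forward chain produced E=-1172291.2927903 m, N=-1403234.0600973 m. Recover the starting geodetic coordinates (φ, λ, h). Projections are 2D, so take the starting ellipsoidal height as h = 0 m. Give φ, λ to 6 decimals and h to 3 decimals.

φ=73.686261°, λ=-90.276093°, h=0.000 m

start: E=-1172291.2928, N=-1403234.0601 m
→ stereo⁻¹: φ=73.68626100°, λ=-90.27609300°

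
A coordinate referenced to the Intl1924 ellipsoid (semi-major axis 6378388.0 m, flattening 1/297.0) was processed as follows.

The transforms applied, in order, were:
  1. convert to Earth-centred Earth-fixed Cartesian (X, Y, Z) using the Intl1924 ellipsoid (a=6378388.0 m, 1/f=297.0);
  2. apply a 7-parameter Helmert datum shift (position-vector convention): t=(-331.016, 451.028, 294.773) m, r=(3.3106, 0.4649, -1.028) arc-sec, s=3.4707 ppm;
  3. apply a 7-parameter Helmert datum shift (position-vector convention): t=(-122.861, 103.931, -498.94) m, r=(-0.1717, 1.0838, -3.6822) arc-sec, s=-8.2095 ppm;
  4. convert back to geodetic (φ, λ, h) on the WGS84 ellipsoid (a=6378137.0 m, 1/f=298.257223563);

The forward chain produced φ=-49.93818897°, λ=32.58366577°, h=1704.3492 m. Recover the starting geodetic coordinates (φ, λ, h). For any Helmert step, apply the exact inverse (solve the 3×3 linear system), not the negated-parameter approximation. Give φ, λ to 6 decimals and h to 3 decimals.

start: φ=-49.938189°, λ=32.583666°, h=1704.349 m
→ ECEF (a=6378137.000, f=1/298.257223563): X=3466670.7676, Y=2215636.1940, Z=-4859671.3634
→ Helmert⁻¹: X=3466808.0689, Y=2215616.3853, Z=-4859192.2547
→ Helmert⁻¹: X=3467126.9645, Y=2215096.9528, Z=-4859497.9003
→ geod (Bowring, a=6378388.000): φ=-49.93734800°, λ=32.57391700°, h=1434.5710 m

φ=-49.937348°, λ=32.573917°, h=1434.571 m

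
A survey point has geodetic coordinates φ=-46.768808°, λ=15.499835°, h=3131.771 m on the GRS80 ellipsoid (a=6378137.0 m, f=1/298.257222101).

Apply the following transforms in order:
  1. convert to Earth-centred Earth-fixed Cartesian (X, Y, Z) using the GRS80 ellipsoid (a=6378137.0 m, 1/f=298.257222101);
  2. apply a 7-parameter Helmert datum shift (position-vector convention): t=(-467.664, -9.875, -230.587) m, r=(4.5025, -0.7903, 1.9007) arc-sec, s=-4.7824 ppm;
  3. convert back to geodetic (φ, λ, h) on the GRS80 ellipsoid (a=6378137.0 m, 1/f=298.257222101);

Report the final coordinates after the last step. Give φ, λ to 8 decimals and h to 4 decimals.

start: φ=-46.768808°, λ=15.499835°, h=3131.771 m
→ ECEF (a=6378137.000, f=1/298.257222101): X=4219350.0003, Y=1170116.2297, Z=-4626480.4728
→ Helmert 7p (PV): X=4218869.1015, Y=1170240.6290, Z=-4626647.2258
→ geod (Bowring, a=6378137.000): φ=-46.77265295°, λ=15.50308559°, h=2958.6467 m

φ=-46.77265295°, λ=15.50308559°, h=2958.6467 m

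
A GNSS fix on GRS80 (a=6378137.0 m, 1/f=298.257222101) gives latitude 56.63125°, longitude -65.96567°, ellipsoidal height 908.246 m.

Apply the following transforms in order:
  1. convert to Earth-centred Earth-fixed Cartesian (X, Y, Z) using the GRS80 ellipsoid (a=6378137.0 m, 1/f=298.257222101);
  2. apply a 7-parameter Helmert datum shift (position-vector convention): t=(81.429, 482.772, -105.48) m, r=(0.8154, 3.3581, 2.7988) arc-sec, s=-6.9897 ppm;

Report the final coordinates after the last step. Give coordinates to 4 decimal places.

start: φ=56.631250°, λ=-65.965670°, h=908.246 m
→ ECEF (a=6378137.000, f=1/298.257222101): X=1432358.6391, Y=-3211949.4305, Z=5304183.5875
→ Helmert 7p (PV): X=1432559.9932, Y=-3211445.7406, Z=5304005.0162

X=1432559.9932 m, Y=-3211445.7406 m, Z=5304005.0162 m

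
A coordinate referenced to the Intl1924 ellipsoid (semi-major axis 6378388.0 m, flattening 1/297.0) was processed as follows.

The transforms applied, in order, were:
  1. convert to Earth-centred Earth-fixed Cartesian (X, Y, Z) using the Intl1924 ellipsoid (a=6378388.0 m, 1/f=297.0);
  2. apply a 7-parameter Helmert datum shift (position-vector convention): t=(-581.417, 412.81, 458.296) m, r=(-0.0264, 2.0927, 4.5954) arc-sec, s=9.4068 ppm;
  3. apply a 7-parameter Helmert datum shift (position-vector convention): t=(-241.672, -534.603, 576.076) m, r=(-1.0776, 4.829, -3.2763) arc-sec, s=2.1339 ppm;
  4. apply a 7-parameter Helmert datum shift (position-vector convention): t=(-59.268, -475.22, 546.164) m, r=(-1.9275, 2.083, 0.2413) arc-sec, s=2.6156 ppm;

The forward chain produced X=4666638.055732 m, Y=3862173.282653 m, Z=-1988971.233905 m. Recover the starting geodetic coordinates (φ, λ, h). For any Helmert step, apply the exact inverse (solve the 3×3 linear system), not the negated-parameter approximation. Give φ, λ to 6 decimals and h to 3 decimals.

φ=-18.300328°, λ=39.609906°, h=851.128 m

start: X=4666638.0557, Y=3862173.2827, Z=-1988971.2339 m
→ Helmert⁻¹: X=4666709.7269, Y=3862651.5309, Z=-1989428.9709
→ Helmert⁻¹: X=4666926.6624, Y=3863262.4153, Z=-1989871.3570
→ Helmert⁻¹: X=4667570.4239, Y=3862709.5340, Z=-1990263.0804
→ geod (Bowring, a=6378388.000): φ=-18.30032800°, λ=39.60990600°, h=851.1280 m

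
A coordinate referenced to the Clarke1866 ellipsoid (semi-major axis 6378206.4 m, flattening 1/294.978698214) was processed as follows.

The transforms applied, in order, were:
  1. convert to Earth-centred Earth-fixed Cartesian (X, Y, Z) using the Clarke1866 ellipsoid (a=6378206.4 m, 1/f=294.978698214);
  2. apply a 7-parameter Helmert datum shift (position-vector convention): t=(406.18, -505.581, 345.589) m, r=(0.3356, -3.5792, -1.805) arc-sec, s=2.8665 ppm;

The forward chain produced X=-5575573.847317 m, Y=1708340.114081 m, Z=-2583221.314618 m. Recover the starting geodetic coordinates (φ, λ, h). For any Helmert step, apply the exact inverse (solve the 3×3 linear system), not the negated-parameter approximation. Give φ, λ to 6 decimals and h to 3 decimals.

start: X=-5575573.8473, Y=1708340.1141, Z=-2583221.3146 m
→ Helmert⁻¹: X=-5576023.8267, Y=1708787.7981, Z=-2583465.5204
→ geod (Bowring, a=6378206.400): φ=-24.03684700°, λ=162.96217300°, h=3936.4370 m

φ=-24.036847°, λ=162.962173°, h=3936.437 m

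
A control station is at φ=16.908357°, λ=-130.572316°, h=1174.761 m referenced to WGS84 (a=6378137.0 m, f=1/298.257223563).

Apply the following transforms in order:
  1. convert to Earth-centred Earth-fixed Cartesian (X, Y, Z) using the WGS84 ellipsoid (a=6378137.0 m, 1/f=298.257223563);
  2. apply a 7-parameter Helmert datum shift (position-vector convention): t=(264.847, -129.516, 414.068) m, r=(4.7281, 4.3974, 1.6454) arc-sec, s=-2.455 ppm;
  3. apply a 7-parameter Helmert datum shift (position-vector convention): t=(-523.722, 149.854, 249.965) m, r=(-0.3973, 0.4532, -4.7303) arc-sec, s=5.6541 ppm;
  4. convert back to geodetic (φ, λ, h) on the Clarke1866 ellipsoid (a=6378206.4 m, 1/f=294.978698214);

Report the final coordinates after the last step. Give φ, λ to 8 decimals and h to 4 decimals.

start: φ=16.908357°, λ=-130.572316°, h=1174.761 m
→ ECEF (a=6378137.000, f=1/298.257223563): X=-3970912.1383, Y=-4637475.6346, Z=1843473.8513
→ Helmert 7p (PV): X=-3970561.2478, Y=-4637667.6989, Z=1843861.7478
→ Helmert 7p (PV): X=-3971209.7253, Y=-4637449.4572, Z=1844139.7952
→ geod (Bowring, a=6378206.400): φ=16.91484985°, λ=-130.57459705°, h=1485.3147 m

φ=16.91484985°, λ=-130.57459705°, h=1485.3147 m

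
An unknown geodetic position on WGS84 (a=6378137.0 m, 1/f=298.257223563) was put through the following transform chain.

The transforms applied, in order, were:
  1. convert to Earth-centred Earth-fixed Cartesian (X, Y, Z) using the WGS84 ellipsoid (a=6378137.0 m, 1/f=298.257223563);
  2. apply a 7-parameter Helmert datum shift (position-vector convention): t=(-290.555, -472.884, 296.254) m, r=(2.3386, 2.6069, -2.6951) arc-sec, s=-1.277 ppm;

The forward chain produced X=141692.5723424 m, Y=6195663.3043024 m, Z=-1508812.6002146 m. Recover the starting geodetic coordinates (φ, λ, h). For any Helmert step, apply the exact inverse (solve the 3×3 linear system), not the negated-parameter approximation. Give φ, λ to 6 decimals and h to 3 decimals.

φ=-13.774128°, λ=88.687878°, h=1919.559 m

start: X=141692.5723, Y=6195663.3043, Z=-1508812.6002 m
→ Helmert⁻¹: X=141921.4226, Y=6196128.8443, Z=-1509179.2385
→ geod (Bowring, a=6378137.000): φ=-13.77412800°, λ=88.68787800°, h=1919.5590 m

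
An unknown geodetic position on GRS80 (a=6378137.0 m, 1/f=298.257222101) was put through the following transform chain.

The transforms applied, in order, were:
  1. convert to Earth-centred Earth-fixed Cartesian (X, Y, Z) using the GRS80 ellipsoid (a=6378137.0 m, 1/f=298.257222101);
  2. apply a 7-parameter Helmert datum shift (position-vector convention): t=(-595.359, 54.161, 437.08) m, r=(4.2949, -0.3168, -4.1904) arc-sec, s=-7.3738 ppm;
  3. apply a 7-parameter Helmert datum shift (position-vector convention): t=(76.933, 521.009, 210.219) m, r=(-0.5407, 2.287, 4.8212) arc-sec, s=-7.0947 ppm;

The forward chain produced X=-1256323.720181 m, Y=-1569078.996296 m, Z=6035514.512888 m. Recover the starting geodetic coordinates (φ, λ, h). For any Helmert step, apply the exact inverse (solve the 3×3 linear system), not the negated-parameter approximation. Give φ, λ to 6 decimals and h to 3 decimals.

start: X=-1256323.7202, Y=-1569078.9963, Z=6035514.5129 m
→ Helmert⁻¹: X=-1256513.1724, Y=-1569597.5926, Z=6035329.0665
→ Helmert⁻¹: X=-1255885.9186, Y=-1569563.1804, Z=6034971.0977
→ geod (Bowring, a=6378137.000): φ=71.69280900°, λ=-128.66504700°, h=2069.3070 m

φ=71.692809°, λ=-128.665047°, h=2069.307 m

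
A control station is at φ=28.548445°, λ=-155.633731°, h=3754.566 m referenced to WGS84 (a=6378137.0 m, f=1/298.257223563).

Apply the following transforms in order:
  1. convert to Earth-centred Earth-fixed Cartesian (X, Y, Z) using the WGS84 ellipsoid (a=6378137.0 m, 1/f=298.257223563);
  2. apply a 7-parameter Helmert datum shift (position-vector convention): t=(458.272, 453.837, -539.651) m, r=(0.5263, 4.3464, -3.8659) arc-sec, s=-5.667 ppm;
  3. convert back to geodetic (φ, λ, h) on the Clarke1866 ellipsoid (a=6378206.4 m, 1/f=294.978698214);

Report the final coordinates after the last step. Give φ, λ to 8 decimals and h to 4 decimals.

start: φ=28.548445°, λ=-155.633731°, h=3754.566 m
→ ECEF (a=6378137.000, f=1/298.257223563): X=-5110505.3035, Y=-2314601.2546, Z=3031828.4693
→ Helmert 7p (PV): X=-5109997.5651, Y=-2314046.2540, Z=3031373.4187
→ geod (Bowring, a=6378206.400): φ=28.54961858°, λ=-155.63675524°, h=2914.4882 m

φ=28.54961858°, λ=-155.63675524°, h=2914.4882 m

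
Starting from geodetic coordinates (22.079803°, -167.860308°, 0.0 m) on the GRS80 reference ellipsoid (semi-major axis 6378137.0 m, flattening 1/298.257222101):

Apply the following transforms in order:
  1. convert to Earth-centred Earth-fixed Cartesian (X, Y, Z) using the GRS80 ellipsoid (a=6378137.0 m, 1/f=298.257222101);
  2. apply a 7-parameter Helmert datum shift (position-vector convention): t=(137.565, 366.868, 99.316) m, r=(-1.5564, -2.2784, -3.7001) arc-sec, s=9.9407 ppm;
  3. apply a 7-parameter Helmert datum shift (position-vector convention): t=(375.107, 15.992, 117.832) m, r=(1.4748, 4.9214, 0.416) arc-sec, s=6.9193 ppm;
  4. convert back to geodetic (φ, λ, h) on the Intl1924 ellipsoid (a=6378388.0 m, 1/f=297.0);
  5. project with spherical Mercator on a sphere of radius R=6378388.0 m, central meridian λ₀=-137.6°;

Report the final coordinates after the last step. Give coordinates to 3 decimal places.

start: φ=22.079803°, λ=-167.860308°, h=0.000 m
→ ECEF (a=6378137.000, f=1/298.257222101): X=-5780937.8210, Y=-1243515.1435, Z=2382603.7874
→ Helmert 7p (PV): X=-5780906.3482, Y=-1243038.9556, Z=2382672.3145
→ Helmert 7p (PV): X=-5780511.8839, Y=-1243060.2600, Z=2382935.6763
→ geod (Bowring, a=6378388.000): φ=22.08489255°, λ=-167.86374942°, h=-587.8532 m
→ merc (R=6378388.0, λ₀=-137.6°): E=-3369077.7537, N=2521819.8929

E=-3369077.754 m, N=2521819.893 m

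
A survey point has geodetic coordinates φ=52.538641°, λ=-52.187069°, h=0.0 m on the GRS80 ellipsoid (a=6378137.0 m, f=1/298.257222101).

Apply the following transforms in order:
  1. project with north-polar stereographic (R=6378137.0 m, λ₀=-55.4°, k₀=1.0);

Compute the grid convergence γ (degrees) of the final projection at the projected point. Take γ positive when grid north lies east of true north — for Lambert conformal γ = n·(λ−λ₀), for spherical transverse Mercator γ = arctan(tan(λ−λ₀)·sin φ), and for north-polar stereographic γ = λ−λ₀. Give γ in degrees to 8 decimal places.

3.21293100

start: φ=52.538641°, λ=-52.187069°, h=0.000 m
→ into stereo (λ₀=-55.4°): φ=52.53864100°, λ−λ₀=3.21293100°
convergence γ = 3.21293100°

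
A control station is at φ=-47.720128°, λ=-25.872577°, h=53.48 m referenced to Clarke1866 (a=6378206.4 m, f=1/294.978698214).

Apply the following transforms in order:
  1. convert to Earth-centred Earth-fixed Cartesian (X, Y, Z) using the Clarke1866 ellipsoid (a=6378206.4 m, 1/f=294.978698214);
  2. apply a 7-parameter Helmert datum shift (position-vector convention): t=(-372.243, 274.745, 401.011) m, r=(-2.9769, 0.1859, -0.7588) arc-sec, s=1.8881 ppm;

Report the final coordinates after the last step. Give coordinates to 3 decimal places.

X=3867687.603 m, Y=-1875754.284 m, Z=-4695417.315 m

start: φ=-47.720128°, λ=-25.872577°, h=53.480 m
→ ECEF (a=6378206.400, f=1/294.978698214): X=3868063.6765, Y=-1875943.4851, Z=-4695833.0478
→ Helmert 7p (PV): X=3867687.6034, Y=-1875754.2841, Z=-4695417.3147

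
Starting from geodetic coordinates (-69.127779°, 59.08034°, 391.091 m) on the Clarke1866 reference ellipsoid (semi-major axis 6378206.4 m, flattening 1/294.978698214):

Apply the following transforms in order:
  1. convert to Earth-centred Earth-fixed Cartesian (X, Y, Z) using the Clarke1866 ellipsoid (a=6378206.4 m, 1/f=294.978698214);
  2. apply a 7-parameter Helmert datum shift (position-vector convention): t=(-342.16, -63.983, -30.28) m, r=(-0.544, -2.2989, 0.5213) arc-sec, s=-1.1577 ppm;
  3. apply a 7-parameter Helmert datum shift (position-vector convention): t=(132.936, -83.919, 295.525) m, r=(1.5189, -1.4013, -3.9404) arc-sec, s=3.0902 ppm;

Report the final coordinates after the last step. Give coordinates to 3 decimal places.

start: φ=-69.127779°, λ=59.080340°, h=391.091 m
→ ECEF (a=6378206.400, f=1/294.978698214): X=1171207.7718, Y=1955422.6020, Z=-5937245.8547
→ Helmert 7p (PV): X=1170925.4866, Y=1955343.6564, Z=-5937261.3648
→ Helmert 7p (PV): X=1171139.7313, Y=1955287.1320, Z=-5936961.8334

X=1171139.731 m, Y=1955287.132 m, Z=-5936961.833 m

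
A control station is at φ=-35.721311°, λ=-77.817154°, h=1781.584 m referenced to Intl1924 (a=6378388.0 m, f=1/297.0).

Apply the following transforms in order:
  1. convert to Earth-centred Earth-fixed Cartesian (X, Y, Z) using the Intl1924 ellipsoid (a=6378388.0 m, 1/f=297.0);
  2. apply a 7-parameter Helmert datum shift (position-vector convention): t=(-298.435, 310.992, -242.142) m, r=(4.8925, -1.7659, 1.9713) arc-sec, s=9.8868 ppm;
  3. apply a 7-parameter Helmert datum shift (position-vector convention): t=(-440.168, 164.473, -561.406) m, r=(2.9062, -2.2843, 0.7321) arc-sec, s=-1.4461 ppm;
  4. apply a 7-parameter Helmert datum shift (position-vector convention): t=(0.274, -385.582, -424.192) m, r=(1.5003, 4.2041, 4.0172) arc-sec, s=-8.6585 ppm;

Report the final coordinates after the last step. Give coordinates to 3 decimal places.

start: φ=-35.721311°, λ=-77.817154°, h=1781.584 m
→ ECEF (a=6378388.000, f=1/297.0): X=1094368.2333, Y=-5069000.4976, Z=-3704229.1979
→ Helmert 7p (PV): X=1094160.7771, Y=-5068641.2993, Z=-3704618.8289
→ Helmert 7p (PV): X=1093778.0442, Y=-5068413.4163, Z=-3705234.1756
→ Helmert 7p (PV): X=1093792.0393, Y=-5068706.8609, Z=-3705685.4447

X=1093792.039 m, Y=-5068706.861 m, Z=-3705685.445 m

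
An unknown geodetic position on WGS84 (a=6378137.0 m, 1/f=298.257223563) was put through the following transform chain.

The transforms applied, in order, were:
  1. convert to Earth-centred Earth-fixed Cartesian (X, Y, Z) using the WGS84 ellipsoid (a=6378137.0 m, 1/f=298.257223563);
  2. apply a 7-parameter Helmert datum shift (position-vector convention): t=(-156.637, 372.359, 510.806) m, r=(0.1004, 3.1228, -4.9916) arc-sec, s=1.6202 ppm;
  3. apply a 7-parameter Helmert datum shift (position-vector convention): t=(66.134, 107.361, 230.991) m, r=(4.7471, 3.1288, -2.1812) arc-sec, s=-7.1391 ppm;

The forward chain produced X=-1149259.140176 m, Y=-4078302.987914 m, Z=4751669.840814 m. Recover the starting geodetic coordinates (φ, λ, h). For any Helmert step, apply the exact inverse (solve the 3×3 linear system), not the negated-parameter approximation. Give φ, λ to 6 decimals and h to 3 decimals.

φ=48.460647°, λ=-105.735104°, h=24.625 m

start: X=-1149259.1402, Y=-4078302.9879, Z=4751669.8408 m
→ Helmert⁻¹: X=-1149362.4274, Y=-4078342.2646, Z=4751549.1979
→ Helmert⁻¹: X=-1149177.1526, Y=-4078733.5127, Z=4751015.2814
→ geod (Bowring, a=6378137.000): φ=48.46064700°, λ=-105.73510400°, h=24.6250 m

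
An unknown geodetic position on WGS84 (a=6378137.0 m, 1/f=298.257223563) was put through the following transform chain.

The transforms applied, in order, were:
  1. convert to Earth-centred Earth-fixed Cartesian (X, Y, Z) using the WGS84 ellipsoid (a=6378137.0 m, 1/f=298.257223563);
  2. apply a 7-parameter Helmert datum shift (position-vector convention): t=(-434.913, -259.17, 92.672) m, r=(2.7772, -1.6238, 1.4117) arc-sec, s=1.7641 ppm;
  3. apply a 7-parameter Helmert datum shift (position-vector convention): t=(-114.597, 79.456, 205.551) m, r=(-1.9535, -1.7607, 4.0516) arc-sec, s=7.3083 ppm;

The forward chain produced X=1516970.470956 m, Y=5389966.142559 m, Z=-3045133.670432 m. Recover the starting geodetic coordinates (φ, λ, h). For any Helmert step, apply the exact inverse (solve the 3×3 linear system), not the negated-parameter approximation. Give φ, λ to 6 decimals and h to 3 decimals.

start: X=1516970.4710, Y=5389966.1426, Z=-3045133.6704 m
→ Helmert⁻¹: X=1517153.8571, Y=5389846.3363, Z=-3045278.8696
→ Helmert⁻¹: X=1517599.0080, Y=5390044.6063, Z=-3045450.6893
→ geod (Bowring, a=6378137.000): φ=-28.70214700°, λ=74.27512000°, h=966.0140 m

φ=-28.702147°, λ=74.275120°, h=966.014 m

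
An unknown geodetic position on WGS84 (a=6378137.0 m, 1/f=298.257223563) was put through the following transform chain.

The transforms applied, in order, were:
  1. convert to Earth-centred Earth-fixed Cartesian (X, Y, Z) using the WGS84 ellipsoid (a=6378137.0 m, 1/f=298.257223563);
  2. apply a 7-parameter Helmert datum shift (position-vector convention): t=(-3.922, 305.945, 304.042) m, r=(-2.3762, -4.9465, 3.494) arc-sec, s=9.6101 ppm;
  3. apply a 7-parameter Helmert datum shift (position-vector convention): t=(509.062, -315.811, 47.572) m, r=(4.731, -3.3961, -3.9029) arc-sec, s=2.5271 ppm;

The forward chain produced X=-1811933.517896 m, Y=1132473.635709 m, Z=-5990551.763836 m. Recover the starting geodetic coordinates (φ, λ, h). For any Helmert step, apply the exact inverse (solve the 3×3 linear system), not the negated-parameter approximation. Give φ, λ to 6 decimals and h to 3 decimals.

φ=-70.486781°, λ=148.006335°, h=1456.600 m

start: X=-1811933.5179, Y=1132473.6357, Z=-5990551.7638 m
→ Helmert⁻¹: X=-1812558.0642, Y=1132614.8840, Z=-5990580.3320
→ Helmert⁻¹: X=-1812661.2080, Y=1132397.7774, Z=-5990770.2861
→ geod (Bowring, a=6378137.000): φ=-70.48678100°, λ=148.00633500°, h=1456.6000 m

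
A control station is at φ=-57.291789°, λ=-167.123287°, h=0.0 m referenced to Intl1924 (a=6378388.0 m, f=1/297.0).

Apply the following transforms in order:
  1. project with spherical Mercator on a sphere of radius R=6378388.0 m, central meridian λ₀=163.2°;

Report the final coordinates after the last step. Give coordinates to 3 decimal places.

start: φ=-57.291789°, λ=-167.123287°, h=0.000 m
→ merc (R=6378388.0, λ₀=163.2°): E=3303726.5866, N=-7820300.8895

E=3303726.587 m, N=-7820300.889 m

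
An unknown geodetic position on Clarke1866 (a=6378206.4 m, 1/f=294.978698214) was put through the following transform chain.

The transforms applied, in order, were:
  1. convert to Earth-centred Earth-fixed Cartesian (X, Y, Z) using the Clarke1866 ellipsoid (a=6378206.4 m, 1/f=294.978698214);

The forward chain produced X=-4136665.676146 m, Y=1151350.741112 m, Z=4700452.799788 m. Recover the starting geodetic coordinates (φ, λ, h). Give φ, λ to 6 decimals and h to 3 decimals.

start: X=-4136665.6761, Y=1151350.7411, Z=4700452.7998 m
→ geod (Bowring, a=6378206.400): φ=47.78174300°, λ=164.44661500°, h=71.8840 m

φ=47.781743°, λ=164.446615°, h=71.884 m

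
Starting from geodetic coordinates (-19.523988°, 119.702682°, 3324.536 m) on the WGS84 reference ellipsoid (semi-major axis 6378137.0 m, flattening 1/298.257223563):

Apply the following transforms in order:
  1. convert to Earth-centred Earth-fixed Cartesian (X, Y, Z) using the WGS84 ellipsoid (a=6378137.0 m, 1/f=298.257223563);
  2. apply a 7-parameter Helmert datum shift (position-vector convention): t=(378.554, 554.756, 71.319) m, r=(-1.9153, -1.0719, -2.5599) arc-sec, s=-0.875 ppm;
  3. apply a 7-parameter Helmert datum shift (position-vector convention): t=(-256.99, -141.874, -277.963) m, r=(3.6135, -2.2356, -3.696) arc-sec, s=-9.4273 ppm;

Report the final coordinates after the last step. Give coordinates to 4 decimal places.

start: φ=-19.523988°, λ=119.702682°, h=3324.536 m
→ ECEF (a=6378137.000, f=1/298.257223563): X=-2981313.7555, Y=5226230.9719, Z=-2119216.2992
→ Helmert 7p (PV): X=-2980856.7185, Y=5226798.4770, Z=-2119207.1478
→ Helmert 7p (PV): X=-2980968.9817, Y=5226697.8665, Z=-2119405.8740

X=-2980968.9817 m, Y=5226697.8665 m, Z=-2119405.8740 m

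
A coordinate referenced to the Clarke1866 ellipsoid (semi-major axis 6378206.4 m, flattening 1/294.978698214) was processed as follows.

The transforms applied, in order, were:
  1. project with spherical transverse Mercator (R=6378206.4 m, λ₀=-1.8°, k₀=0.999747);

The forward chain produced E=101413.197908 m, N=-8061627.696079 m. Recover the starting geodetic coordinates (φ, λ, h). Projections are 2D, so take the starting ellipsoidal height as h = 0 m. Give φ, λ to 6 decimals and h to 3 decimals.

start: E=101413.1979, N=-8061627.6961 m
→ tm⁻¹: φ=-72.41349600°, λ=1.21700900°

φ=-72.413496°, λ=1.217009°, h=0.000 m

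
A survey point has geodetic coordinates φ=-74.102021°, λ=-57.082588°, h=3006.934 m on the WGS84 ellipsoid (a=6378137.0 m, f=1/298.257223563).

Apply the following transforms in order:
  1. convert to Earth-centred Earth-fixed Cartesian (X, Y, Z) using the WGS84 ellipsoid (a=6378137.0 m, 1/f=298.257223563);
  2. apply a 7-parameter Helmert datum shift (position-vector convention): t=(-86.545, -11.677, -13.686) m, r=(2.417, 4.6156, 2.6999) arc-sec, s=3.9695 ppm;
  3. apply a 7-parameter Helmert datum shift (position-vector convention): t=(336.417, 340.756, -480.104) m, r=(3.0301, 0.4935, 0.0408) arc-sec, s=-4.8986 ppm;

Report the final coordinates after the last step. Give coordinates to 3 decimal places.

start: φ=-74.102021°, λ=-57.082588°, h=3006.934 m
→ ECEF (a=6378137.000, f=1/298.257223563): X=952844.6301, Y=-1471892.5558, Z=-6114959.4042
→ Helmert 7p (PV): X=952644.2984, Y=-1471825.9482, Z=-6115035.9331
→ Helmert 7p (PV): X=952961.7095, Y=-1471387.9623, Z=-6115509.9828

X=952961.709 m, Y=-1471387.962 m, Z=-6115509.983 m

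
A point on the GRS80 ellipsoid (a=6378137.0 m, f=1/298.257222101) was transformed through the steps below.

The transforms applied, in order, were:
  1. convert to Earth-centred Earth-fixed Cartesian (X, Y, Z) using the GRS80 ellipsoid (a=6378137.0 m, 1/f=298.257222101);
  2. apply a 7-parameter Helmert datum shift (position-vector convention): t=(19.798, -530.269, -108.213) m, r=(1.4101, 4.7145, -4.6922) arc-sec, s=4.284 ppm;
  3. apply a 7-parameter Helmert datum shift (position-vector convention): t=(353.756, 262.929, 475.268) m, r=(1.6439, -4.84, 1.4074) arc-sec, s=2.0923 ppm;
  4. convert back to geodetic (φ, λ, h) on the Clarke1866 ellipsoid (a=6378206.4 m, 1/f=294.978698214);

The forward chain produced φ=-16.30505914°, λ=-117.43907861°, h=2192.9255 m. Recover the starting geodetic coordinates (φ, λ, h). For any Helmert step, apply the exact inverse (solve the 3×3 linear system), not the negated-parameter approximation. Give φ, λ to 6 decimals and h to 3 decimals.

φ=-16.306479°, λ=-117.442315°, h=2243.364 m

start: φ=-16.305059°, λ=-117.439079°, h=2192.925 m
→ ECEF (a=6378206.400, f=1/294.978698214): X=-2822623.8746, Y=-5436315.1450, Z=-1779660.4731
→ Helmert⁻¹: X=-2823050.5874, Y=-5436561.6231, Z=-1780022.4451
→ Helmert⁻¹: X=-2822893.9459, Y=-5436084.4509, Z=-1779933.9656
→ geod (Bowring, a=6378137.000): φ=-16.30647900°, λ=-117.44231500°, h=2243.3640 m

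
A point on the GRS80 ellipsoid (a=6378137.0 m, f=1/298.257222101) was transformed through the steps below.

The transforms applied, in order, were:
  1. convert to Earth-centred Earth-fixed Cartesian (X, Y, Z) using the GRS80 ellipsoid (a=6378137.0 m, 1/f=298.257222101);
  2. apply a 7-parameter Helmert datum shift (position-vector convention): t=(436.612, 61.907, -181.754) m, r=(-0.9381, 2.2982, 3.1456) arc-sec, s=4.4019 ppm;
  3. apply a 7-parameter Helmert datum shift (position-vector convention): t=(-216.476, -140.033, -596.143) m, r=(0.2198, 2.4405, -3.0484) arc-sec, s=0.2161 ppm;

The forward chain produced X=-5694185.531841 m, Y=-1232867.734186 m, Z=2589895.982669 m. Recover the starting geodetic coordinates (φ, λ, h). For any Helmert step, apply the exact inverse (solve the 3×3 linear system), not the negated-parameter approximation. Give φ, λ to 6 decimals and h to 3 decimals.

start: X=-5694185.5318, Y=-1232867.7342, Z=2589895.9827 m
→ Helmert⁻¹: X=-5693980.2552, Y=-1232808.8261, Z=2590425.5091
→ Helmert⁻¹: X=-5694439.4651, Y=-1232790.2460, Z=2590526.8054
→ geod (Bowring, a=6378137.000): φ=24.11414500°, λ=-167.78453600°, h=1710.7370 m

φ=24.114145°, λ=-167.784536°, h=1710.737 m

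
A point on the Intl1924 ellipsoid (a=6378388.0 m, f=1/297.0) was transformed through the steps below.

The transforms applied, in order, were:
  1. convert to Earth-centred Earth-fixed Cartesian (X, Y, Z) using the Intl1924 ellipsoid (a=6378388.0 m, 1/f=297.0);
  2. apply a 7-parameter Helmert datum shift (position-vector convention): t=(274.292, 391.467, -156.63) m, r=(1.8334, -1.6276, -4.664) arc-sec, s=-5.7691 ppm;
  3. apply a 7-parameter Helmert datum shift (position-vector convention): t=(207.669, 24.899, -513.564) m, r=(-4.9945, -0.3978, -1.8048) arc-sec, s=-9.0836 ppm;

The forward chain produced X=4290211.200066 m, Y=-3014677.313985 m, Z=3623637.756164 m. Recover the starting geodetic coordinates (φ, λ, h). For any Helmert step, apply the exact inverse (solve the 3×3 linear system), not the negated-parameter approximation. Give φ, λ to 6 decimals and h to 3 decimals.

start: X=4290211.2001, Y=-3014677.3140, Z=3623637.7562 m
→ Helmert⁻¹: X=4290075.8686, Y=-3014779.8139, Z=3624102.9671
→ Helmert⁻¹: X=4289923.0992, Y=-3015059.4587, Z=3624273.4544
→ geod (Bowring, a=6378388.000): φ=34.83301800°, λ=-35.10045600°, h=2697.0440 m

φ=34.833018°, λ=-35.100456°, h=2697.044 m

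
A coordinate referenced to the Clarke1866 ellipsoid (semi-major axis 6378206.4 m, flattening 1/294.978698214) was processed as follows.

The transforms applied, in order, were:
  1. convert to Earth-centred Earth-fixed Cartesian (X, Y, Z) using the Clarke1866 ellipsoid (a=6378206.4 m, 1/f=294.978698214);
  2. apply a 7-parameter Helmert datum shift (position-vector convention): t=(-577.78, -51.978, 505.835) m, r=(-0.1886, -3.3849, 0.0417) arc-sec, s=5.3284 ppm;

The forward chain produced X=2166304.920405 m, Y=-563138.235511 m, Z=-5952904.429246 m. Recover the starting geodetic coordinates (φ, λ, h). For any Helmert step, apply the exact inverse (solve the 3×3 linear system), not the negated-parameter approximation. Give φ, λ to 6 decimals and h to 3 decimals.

start: X=2166304.9204, Y=-563138.2355, Z=-5952904.4292 m
→ Helmert⁻¹: X=2166773.3424, Y=-563078.2517, Z=-5953414.6149
→ geod (Bowring, a=6378206.400): φ=-69.51941800°, λ=-14.56721100°, h=1182.4280 m

φ=-69.519418°, λ=-14.567211°, h=1182.428 m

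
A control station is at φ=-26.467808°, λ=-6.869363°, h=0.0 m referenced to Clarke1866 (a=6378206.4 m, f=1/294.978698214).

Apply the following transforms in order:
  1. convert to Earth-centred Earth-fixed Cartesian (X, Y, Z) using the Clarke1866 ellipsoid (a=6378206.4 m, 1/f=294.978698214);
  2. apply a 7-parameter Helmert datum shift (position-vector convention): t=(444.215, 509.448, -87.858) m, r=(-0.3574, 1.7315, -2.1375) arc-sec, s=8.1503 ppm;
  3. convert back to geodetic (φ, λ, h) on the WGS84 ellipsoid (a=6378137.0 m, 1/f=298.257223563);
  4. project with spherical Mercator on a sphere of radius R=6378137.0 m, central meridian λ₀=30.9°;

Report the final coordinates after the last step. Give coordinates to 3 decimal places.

E=-4203917.047 m, N=-3056880.773 m

start: φ=-26.467808°, λ=-6.869363°, h=0.000 m
→ ECEF (a=6378206.400, f=1/294.978698214): X=5672501.7111, Y=-683370.7329, Z=-2825392.7678
→ Helmert 7p (PV): X=5672961.3589, Y=-682930.5342, Z=-2825550.0880
→ geod (Bowring, a=6378137.000): φ=-26.46574521°, λ=-6.86442936°, h=453.7915 m
→ merc (R=6378137.0, λ₀=30.9°): E=-4203917.0470, N=-3056880.7730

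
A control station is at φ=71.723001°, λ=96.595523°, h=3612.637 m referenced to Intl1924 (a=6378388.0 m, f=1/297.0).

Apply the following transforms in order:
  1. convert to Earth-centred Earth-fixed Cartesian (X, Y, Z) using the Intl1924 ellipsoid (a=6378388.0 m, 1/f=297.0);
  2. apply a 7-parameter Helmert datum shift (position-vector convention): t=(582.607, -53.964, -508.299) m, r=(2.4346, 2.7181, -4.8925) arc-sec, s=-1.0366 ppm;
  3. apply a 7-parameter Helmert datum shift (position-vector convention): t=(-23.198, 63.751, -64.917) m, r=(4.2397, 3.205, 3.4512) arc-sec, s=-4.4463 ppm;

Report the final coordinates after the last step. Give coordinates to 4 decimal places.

X=-229839.1512 m, Y=1994076.2409 m, Z=6037102.1283 m

start: φ=71.723001°, λ=96.595523°, h=3612.637 m
→ ECEF (a=6378388.000, f=1/297.0): X=-230587.1274, Y=1994271.1193, Z=6037637.3076
→ Helmert 7p (PV): X=-229877.4161, Y=1994149.2936, Z=6037149.3275
→ Helmert 7p (PV): X=-229839.1512, Y=1994076.2409, Z=6037102.1283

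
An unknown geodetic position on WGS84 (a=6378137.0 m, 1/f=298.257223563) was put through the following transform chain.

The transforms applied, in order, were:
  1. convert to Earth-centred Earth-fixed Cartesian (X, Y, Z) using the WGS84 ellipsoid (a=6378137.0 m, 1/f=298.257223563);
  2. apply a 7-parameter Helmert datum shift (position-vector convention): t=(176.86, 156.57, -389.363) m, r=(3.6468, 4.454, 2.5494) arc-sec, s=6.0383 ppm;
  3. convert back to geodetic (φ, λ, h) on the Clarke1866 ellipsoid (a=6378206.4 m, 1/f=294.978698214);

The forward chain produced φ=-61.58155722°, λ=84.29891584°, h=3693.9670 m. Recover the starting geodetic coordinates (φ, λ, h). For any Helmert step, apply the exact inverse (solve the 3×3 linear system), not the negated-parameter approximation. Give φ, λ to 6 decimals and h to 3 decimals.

φ=-61.580356°, λ=84.298782°, h=3116.378 m

start: φ=-61.581557°, λ=84.298916°, h=3693.967 m
→ ECEF (a=6378206.400, f=1/294.978698214): X=302502.9318, Y=3030108.3819, Z=-5589525.7784
→ Helmert⁻¹: X=302482.3844, Y=3029830.9604, Z=-5589149.7030
→ geod (Bowring, a=6378137.000): φ=-61.58035600°, λ=84.29878200°, h=3116.3780 m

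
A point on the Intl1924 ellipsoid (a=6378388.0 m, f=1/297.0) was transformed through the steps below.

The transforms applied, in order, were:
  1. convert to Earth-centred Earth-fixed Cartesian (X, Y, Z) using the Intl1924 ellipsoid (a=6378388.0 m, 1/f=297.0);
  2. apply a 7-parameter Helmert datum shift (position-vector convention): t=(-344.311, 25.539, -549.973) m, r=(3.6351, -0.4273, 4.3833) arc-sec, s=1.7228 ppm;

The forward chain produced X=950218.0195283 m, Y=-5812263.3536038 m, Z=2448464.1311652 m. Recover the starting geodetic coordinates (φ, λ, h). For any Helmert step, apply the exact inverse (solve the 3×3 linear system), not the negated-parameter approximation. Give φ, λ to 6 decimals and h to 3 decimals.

φ=22.717107°, λ=-80.712972°, h=3177.395 m

start: X=950218.0195, Y=-5812263.3536, Z=2448464.1312 m
→ Helmert⁻¹: X=950442.2512, Y=-5812255.9151, Z=2449110.3481
→ geod (Bowring, a=6378388.000): φ=22.71710700°, λ=-80.71297200°, h=3177.3950 m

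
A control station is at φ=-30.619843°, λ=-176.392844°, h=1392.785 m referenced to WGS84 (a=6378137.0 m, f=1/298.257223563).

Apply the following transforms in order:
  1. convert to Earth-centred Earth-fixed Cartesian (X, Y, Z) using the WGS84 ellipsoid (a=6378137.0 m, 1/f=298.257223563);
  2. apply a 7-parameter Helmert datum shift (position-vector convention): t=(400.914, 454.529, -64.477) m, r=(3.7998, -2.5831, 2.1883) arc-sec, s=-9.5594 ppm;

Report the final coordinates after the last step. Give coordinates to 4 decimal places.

X=-5483393.5397 m, Y=-345245.6442 m, Z=-3230513.1535 m

start: φ=-30.619843°, λ=-176.392844°, h=1392.785 m
→ ECEF (a=6378137.000, f=1/298.257223563): X=-5483890.9987, Y=-345704.8087, Z=-3230404.5134
→ Helmert 7p (PV): X=-5483393.5397, Y=-345245.6442, Z=-3230513.1535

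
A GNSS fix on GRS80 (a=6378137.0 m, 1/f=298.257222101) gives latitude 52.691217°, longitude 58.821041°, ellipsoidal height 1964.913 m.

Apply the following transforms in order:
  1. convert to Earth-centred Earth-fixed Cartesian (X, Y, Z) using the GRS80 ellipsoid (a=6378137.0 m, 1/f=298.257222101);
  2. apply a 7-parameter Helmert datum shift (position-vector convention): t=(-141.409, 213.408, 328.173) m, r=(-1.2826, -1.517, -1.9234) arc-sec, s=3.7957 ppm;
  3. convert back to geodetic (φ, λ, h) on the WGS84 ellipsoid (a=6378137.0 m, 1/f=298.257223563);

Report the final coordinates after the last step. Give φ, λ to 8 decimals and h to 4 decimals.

start: φ=52.691217°, λ=58.821041°, h=1964.913 m
→ ECEF (a=6378137.000, f=1/298.257222101): X=2006270.8140, Y=3315494.0740, Z=5051352.6943
→ Helmert 7p (PV): X=2006130.7861, Y=3315732.7689, Z=5051694.1796
→ geod (Bowring, a=6378137.000): φ=52.69213509°, λ=58.82463921°, h=2316.3673 m

φ=52.69213509°, λ=58.82463921°, h=2316.3673 m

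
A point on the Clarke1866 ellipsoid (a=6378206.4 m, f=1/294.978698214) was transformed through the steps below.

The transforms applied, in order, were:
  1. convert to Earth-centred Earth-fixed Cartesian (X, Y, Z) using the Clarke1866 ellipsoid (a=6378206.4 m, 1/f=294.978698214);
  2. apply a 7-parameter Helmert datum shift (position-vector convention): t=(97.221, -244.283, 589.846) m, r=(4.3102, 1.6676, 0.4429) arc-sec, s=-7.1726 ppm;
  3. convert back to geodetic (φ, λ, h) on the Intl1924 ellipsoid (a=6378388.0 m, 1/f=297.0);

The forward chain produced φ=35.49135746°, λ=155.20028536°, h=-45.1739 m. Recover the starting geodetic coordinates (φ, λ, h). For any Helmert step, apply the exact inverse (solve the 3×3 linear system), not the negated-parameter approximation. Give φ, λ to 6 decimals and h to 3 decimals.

φ=35.486352°, λ=155.197536°, h=43.928 m

start: φ=35.491357°, λ=155.200285°, h=-45.174 m
→ ECEF (a=6378388.000, f=1/297.0): X=-4719691.7937, Y=2180775.2496, Z=3682418.6949
→ Helmert⁻¹: X=-4719847.9509, Y=2181122.2469, Z=3681771.5209
→ geod (Bowring, a=6378206.400): φ=35.48635200°, λ=155.19753600°, h=43.9280 m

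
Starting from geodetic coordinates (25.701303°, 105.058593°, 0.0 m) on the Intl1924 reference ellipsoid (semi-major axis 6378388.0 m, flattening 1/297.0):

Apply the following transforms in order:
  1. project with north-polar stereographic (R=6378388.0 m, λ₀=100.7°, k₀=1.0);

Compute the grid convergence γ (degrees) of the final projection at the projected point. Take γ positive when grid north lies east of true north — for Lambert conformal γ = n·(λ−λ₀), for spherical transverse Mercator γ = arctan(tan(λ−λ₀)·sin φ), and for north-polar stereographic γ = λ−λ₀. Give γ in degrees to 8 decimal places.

4.35859300

start: φ=25.701303°, λ=105.058593°, h=0.000 m
→ into stereo (λ₀=100.7°): φ=25.70130300°, λ−λ₀=4.35859300°
convergence γ = 4.35859300°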